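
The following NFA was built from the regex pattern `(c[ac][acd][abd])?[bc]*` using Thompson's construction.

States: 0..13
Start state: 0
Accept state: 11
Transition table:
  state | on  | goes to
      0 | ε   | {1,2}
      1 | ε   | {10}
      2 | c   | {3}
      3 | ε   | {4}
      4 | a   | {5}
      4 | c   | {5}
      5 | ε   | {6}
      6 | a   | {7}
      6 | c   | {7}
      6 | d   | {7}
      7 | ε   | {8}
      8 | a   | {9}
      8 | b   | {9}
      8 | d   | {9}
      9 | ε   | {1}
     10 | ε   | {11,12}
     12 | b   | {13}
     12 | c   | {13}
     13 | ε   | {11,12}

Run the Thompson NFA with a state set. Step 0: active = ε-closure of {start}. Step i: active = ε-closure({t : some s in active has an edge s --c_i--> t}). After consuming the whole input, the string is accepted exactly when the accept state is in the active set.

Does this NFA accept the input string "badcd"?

initial (ε-close {0}): {0,1,2,10,11,12}
'b' @ 1: {11,12,13}  ✓accept
'a' @ 2: {}  — dead — no transitions
rest 'dcd' ignored (set empty)
after full input: {}  (accept=11 not in)

Answer: REJECT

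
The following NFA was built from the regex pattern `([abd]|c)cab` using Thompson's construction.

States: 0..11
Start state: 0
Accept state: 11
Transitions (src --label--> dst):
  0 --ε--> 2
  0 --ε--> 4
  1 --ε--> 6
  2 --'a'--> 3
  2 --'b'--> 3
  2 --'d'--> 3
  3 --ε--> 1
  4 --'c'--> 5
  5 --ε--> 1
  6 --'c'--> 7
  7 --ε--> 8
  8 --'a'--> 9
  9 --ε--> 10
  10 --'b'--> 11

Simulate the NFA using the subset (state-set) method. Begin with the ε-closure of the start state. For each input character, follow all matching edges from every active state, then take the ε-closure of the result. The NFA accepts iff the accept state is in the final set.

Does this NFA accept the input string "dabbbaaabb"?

Answer: REJECT

Steps:
start: ε-closure({0}) = {0,2,4}
'd' @ 1: {1,3,6}
'a' @ 2: {}  — state set empty
rest 'bbbaaabb' ignored (set empty)
final: {}; accept 11 not in set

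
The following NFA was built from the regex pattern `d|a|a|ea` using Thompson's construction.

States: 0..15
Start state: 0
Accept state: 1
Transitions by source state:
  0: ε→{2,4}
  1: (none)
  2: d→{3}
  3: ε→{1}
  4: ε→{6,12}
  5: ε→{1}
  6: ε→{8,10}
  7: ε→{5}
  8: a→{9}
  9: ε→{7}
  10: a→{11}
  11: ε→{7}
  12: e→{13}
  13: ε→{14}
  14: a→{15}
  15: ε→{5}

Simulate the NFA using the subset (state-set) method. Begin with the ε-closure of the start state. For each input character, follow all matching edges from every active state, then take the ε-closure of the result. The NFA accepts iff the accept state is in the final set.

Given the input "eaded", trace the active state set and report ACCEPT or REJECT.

Answer: REJECT

Derivation:
start: ε-closure({0}) = {0,2,4,6,8,10,12}
'e' @ 1: {13,14}
'a' @ 2: {1,5,15}  ✓accept
'd' @ 3: {}  — no active states
rest 'ed' ignored (set empty)
end set {} — state 1 not in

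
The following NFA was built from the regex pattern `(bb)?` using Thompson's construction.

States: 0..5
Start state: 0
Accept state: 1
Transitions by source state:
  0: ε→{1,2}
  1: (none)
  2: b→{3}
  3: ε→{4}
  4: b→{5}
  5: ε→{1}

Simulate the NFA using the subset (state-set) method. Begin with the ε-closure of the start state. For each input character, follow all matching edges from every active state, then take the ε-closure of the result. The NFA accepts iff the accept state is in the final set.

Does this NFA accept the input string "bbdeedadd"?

Answer: REJECT

Derivation:
start: ε-closure({0}) = {0,1,2}
'b' @ 1: {3,4}
'b' @ 2: {1,5}  ✓accept
'd' @ 3: {}  — state set empty
rest 'eedadd' ignored (set empty)
final: {}; accept 1 not in set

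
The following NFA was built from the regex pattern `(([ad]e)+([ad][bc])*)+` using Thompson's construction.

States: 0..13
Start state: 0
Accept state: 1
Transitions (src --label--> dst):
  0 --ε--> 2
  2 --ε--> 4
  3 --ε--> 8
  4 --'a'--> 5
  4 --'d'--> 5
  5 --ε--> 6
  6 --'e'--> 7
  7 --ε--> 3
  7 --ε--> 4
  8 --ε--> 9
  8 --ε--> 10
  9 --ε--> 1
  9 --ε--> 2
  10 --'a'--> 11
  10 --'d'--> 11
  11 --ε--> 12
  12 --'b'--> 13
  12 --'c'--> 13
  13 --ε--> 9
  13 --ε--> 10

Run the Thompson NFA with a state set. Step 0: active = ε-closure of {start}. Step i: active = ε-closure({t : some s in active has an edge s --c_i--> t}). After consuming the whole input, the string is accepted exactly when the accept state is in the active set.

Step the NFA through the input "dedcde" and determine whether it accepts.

initial (ε-close {0}): {0,2,4}
'd' @ 1: {5,6}
'e' @ 2: {1,2,3,4,7,8,9,10}  [accepting]
'd' @ 3: {5,6,11,12}
'c' @ 4: {1,2,4,9,10,13}  [accepting]
'd' @ 5: {5,6,11,12}
'e' @ 6: {1,2,3,4,7,8,9,10}  [accepting]
after full input: {1,2,3,4,7,8,9,10}  (accept=1 in)

Answer: ACCEPT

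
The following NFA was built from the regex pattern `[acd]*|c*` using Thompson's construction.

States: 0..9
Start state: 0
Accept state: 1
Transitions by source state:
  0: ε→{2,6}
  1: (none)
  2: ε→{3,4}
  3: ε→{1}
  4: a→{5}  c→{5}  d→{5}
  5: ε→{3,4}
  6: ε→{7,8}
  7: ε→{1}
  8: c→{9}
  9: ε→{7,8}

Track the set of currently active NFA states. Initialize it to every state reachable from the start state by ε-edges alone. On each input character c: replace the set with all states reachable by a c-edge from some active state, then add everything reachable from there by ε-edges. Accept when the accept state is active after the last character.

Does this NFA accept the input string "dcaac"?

Answer: ACCEPT

Steps:
S₀ = ε-closure({0}) = {0,1,2,3,4,6,7,8}
'd' @ 1: {1,3,4,5}  [accepting]
'c' @ 2: {1,3,4,5}  [accepting]
'a' @ 3: {1,3,4,5}  [accepting]
'a' @ 4: {1,3,4,5}  [accepting]
'c' @ 5: {1,3,4,5}  [accepting]
end set {1,3,4,5} — state 1 in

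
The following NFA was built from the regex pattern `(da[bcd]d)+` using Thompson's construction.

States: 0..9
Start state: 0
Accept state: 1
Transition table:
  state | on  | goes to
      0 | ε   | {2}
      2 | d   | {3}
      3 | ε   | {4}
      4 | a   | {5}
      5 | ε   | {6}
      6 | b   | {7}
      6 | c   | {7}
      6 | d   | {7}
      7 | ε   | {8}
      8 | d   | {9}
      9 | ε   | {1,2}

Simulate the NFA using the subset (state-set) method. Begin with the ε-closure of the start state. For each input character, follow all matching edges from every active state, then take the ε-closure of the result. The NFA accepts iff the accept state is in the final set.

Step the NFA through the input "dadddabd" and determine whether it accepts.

Answer: ACCEPT

Trace:
start: ε-closure({0}) = {0,2}
'd' @ 1: {3,4}
'a' @ 2: {5,6}
'd' @ 3: {7,8}
'd' @ 4: {1,2,9}  (accept∈set)
'd' @ 5: {3,4}
'a' @ 6: {5,6}
'b' @ 7: {7,8}
'd' @ 8: {1,2,9}  (accept∈set)
final: {1,2,9}; accept 1 in set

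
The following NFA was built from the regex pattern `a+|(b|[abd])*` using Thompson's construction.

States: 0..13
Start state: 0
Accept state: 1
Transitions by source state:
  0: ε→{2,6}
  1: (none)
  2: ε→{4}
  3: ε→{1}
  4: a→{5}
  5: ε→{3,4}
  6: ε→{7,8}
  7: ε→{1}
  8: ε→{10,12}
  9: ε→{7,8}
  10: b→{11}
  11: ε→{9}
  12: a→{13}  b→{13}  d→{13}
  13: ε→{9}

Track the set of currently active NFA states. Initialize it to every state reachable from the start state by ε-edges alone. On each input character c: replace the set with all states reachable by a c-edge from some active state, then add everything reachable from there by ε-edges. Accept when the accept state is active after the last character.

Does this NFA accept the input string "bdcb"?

S₀ = ε-closure({0}) = {0,1,2,4,6,7,8,10,12}
'b' @ 1: {1,7,8,9,10,11,12,13}  (accept∈set)
'd' @ 2: {1,7,8,9,10,12,13}  (accept∈set)
'c' @ 3: {}  — dead — no transitions
rest 'b' ignored (set empty)
after full input: {}  (accept=1 not in)

Answer: REJECT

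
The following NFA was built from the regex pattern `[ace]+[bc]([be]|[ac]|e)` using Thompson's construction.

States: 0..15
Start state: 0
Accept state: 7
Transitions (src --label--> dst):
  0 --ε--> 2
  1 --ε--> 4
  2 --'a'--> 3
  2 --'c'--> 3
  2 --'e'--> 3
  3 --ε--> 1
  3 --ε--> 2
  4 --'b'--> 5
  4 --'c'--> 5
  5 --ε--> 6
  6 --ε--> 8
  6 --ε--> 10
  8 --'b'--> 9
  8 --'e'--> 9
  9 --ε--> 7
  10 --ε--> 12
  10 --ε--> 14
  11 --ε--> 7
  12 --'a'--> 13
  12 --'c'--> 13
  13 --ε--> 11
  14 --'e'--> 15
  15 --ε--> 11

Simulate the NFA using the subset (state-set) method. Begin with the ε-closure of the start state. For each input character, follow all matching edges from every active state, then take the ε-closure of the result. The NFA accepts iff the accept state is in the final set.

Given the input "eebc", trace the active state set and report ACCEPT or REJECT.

initial (ε-close {0}): {0,2}
'e' @ 1: {1,2,3,4}
'e' @ 2: {1,2,3,4}
'b' @ 3: {5,6,8,10,12,14}
'c' @ 4: {7,11,13}  ✓accept
final: {7,11,13}; accept 7 in set

Answer: ACCEPT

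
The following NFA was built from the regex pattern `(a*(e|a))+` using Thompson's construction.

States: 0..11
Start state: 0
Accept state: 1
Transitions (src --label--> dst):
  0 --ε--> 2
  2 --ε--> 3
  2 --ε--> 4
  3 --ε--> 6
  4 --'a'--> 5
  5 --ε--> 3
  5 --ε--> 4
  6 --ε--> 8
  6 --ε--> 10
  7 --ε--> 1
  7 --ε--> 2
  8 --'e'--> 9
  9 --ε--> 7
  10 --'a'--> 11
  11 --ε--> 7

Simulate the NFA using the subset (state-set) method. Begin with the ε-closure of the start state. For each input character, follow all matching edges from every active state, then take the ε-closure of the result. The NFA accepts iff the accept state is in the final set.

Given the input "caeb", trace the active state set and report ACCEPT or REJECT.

Answer: REJECT

Trace:
S₀ = ε-closure({0}) = {0,2,3,4,6,8,10}
'c' @ 1: {}  — no active states
rest 'aeb' ignored (set empty)
end set {} — state 1 not in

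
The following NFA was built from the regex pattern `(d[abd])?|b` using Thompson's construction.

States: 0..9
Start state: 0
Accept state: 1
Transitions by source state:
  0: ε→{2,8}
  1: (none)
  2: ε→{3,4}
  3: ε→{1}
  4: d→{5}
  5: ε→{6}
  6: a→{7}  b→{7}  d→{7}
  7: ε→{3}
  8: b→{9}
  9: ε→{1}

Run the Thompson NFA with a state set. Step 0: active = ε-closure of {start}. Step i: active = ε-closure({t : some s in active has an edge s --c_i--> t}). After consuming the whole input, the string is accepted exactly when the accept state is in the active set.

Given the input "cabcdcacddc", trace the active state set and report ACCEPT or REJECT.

S₀ = ε-closure({0}) = {0,1,2,3,4,8}
'c' @ 1: {}  — state set empty
rest 'abcdcacddc' ignored (set empty)
end set {} — state 1 not in

Answer: REJECT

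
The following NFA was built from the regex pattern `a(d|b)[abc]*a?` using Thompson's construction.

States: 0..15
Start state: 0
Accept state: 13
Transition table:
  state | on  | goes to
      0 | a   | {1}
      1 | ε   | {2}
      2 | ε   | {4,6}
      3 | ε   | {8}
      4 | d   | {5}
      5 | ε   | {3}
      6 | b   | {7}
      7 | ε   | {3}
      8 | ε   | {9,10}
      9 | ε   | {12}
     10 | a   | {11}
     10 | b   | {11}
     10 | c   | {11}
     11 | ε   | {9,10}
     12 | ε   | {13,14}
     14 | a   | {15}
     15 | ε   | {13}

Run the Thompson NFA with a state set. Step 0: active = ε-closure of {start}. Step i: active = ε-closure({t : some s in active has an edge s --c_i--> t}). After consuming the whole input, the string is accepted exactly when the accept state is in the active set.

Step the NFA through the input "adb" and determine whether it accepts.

Answer: ACCEPT

Steps:
initial (ε-close {0}): {0}
'a' @ 1: {1,2,4,6}
'd' @ 2: {3,5,8,9,10,12,13,14}  [accepting]
'b' @ 3: {9,10,11,12,13,14}  [accepting]
end set {9,10,11,12,13,14} — state 13 in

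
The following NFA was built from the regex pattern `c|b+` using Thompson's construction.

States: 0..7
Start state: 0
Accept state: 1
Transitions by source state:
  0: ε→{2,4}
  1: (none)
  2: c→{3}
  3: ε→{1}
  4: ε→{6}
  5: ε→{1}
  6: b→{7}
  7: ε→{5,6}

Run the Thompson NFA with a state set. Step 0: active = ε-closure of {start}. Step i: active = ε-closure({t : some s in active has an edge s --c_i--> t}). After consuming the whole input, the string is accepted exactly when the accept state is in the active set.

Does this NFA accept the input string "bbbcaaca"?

initial (ε-close {0}): {0,2,4,6}
'b' @ 1: {1,5,6,7}  (accept∈set)
'b' @ 2: {1,5,6,7}  (accept∈set)
'b' @ 3: {1,5,6,7}  (accept∈set)
'c' @ 4: {}  — dead — no transitions
rest 'aaca' ignored (set empty)
final: {}; accept 1 not in set

Answer: REJECT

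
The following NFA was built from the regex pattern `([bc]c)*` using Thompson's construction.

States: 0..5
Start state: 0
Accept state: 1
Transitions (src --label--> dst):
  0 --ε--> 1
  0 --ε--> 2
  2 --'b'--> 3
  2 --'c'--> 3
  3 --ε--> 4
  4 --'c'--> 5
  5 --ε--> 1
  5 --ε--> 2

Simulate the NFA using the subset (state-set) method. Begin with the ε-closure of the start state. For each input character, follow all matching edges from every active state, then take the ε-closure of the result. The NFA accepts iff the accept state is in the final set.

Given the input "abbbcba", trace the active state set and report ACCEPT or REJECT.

start: ε-closure({0}) = {0,1,2}
'a' @ 1: {}  — dead — no transitions
rest 'bbbcba' ignored (set empty)
after full input: {}  (accept=1 not in)

Answer: REJECT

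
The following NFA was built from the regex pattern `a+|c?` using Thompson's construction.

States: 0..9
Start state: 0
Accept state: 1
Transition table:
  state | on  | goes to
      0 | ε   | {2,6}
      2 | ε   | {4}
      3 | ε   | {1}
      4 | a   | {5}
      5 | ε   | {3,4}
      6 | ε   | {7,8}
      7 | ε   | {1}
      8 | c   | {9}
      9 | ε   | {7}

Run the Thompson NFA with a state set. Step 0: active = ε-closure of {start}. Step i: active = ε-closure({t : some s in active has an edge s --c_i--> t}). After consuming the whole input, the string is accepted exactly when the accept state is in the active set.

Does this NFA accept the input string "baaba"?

S₀ = ε-closure({0}) = {0,1,2,4,6,7,8}
'b' @ 1: {}  — dead — no transitions
rest 'aaba' ignored (set empty)
after full input: {}  (accept=1 not in)

Answer: REJECT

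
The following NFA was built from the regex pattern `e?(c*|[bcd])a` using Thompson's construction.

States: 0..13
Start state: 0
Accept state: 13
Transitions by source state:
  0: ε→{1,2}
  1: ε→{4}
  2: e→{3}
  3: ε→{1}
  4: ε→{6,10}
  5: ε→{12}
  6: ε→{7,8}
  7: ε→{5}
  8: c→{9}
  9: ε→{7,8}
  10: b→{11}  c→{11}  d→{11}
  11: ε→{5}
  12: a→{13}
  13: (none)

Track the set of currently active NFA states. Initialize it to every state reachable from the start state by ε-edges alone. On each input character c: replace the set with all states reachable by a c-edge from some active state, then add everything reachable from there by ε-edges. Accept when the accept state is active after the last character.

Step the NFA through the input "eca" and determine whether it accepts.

start: ε-closure({0}) = {0,1,2,4,5,6,7,8,10,12}
'e' @ 1: {1,3,4,5,6,7,8,10,12}
'c' @ 2: {5,7,8,9,11,12}
'a' @ 3: {13}  (accept∈set)
after full input: {13}  (accept=13 in)

Answer: ACCEPT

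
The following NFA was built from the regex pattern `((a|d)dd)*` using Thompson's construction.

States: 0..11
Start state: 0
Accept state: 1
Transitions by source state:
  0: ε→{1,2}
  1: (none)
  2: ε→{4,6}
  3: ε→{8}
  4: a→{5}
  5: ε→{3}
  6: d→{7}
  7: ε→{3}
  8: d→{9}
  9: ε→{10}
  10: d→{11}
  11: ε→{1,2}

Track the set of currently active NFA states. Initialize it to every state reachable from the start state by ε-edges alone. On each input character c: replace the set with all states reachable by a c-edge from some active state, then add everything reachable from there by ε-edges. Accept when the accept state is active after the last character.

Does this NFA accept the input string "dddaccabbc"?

S₀ = ε-closure({0}) = {0,1,2,4,6}
'd' @ 1: {3,7,8}
'd' @ 2: {9,10}
'd' @ 3: {1,2,4,6,11}  [accepting]
'a' @ 4: {3,5,8}
'c' @ 5: {}  — state set empty
rest 'cabbc' ignored (set empty)
after full input: {}  (accept=1 not in)

Answer: REJECT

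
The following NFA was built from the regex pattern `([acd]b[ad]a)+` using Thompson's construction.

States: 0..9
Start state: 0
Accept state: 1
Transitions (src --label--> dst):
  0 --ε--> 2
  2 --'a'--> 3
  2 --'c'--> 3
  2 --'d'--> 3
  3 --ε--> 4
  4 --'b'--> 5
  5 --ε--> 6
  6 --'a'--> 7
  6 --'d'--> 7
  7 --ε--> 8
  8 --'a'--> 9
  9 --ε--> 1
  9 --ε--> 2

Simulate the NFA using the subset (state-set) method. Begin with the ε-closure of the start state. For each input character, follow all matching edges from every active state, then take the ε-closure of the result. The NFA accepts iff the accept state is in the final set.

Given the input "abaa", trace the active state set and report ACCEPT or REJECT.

Answer: ACCEPT

Trace:
initial (ε-close {0}): {0,2}
'a' @ 1: {3,4}
'b' @ 2: {5,6}
'a' @ 3: {7,8}
'a' @ 4: {1,2,9}  ✓accept
end set {1,2,9} — state 1 in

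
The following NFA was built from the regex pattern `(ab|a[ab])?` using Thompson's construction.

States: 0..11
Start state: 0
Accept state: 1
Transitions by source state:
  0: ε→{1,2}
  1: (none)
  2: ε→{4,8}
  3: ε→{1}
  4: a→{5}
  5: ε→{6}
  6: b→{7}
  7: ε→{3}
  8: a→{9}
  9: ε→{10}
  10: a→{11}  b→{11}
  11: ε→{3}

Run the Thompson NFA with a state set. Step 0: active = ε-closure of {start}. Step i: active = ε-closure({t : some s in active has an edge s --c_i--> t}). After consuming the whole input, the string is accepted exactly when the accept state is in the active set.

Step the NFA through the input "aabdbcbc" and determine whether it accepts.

Answer: REJECT

Derivation:
S₀ = ε-closure({0}) = {0,1,2,4,8}
'a' @ 1: {5,6,9,10}
'a' @ 2: {1,3,11}  ✓accept
'b' @ 3: {}  — dead — no transitions
rest 'dbcbc' ignored (set empty)
final: {}; accept 1 not in set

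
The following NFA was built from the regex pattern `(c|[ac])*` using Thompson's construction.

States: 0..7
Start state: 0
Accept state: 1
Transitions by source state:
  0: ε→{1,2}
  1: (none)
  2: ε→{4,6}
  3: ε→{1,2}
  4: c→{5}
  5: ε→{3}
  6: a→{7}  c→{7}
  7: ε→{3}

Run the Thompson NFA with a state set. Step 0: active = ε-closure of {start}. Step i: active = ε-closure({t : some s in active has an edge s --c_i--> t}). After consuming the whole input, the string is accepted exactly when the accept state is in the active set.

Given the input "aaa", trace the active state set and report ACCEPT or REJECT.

Answer: ACCEPT

Trace:
S₀ = ε-closure({0}) = {0,1,2,4,6}
'a' @ 1: {1,2,3,4,6,7}  (accept∈set)
'a' @ 2: {1,2,3,4,6,7}  (accept∈set)
'a' @ 3: {1,2,3,4,6,7}  (accept∈set)
after full input: {1,2,3,4,6,7}  (accept=1 in)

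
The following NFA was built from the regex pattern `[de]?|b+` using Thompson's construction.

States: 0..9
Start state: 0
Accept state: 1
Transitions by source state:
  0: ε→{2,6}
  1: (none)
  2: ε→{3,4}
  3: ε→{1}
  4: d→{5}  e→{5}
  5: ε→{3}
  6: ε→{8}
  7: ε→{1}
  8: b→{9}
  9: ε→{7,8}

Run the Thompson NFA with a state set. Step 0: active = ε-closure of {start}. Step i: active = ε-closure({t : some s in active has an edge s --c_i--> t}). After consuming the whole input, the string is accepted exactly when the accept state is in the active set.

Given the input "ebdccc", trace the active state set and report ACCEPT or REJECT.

Answer: REJECT

Derivation:
initial (ε-close {0}): {0,1,2,3,4,6,8}
'e' @ 1: {1,3,5}  (accept∈set)
'b' @ 2: {}  — dead — no transitions
rest 'dccc' ignored (set empty)
final: {}; accept 1 not in set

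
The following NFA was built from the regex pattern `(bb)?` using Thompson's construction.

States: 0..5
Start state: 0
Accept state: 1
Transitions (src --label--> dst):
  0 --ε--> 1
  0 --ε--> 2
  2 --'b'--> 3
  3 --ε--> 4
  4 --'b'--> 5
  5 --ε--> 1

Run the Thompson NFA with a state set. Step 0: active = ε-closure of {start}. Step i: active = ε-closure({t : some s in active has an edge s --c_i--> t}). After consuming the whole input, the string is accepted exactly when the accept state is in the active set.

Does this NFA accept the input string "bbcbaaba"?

start: ε-closure({0}) = {0,1,2}
'b' @ 1: {3,4}
'b' @ 2: {1,5}  [accepting]
'c' @ 3: {}  — no active states
rest 'baaba' ignored (set empty)
end set {} — state 1 not in

Answer: REJECT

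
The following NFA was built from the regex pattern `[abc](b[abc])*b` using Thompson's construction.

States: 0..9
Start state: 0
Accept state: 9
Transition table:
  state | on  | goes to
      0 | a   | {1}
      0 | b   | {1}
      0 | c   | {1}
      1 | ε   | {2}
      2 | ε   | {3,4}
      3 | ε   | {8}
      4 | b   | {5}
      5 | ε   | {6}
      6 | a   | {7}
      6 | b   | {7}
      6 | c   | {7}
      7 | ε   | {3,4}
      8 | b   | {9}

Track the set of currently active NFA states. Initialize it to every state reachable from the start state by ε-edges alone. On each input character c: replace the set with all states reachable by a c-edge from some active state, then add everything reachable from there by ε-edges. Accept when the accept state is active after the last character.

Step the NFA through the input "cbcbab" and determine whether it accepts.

Answer: ACCEPT

Trace:
S₀ = ε-closure({0}) = {0}
'c' @ 1: {1,2,3,4,8}
'b' @ 2: {5,6,9}  ✓accept
'c' @ 3: {3,4,7,8}
'b' @ 4: {5,6,9}  ✓accept
'a' @ 5: {3,4,7,8}
'b' @ 6: {5,6,9}  ✓accept
after full input: {5,6,9}  (accept=9 in)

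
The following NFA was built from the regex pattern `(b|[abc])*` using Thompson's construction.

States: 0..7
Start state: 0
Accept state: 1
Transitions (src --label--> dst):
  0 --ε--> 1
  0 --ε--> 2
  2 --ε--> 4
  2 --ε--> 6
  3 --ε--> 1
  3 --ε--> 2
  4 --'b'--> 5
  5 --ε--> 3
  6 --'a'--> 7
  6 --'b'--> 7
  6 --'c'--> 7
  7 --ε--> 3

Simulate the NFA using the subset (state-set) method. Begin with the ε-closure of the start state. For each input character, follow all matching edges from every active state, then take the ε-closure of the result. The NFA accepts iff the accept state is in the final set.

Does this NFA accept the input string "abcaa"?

Answer: ACCEPT

Steps:
start: ε-closure({0}) = {0,1,2,4,6}
'a' @ 1: {1,2,3,4,6,7}  ✓accept
'b' @ 2: {1,2,3,4,5,6,7}  ✓accept
'c' @ 3: {1,2,3,4,6,7}  ✓accept
'a' @ 4: {1,2,3,4,6,7}  ✓accept
'a' @ 5: {1,2,3,4,6,7}  ✓accept
final: {1,2,3,4,6,7}; accept 1 in set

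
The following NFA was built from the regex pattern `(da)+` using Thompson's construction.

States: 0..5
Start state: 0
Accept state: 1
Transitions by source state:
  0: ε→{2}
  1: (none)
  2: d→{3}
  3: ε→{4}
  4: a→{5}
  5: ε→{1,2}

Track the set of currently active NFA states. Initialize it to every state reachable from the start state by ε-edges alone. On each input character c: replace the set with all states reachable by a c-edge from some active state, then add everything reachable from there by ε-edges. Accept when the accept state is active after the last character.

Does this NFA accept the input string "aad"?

Answer: REJECT

Trace:
initial (ε-close {0}): {0,2}
'a' @ 1: {}  — dead — no transitions
rest 'ad' ignored (set empty)
after full input: {}  (accept=1 not in)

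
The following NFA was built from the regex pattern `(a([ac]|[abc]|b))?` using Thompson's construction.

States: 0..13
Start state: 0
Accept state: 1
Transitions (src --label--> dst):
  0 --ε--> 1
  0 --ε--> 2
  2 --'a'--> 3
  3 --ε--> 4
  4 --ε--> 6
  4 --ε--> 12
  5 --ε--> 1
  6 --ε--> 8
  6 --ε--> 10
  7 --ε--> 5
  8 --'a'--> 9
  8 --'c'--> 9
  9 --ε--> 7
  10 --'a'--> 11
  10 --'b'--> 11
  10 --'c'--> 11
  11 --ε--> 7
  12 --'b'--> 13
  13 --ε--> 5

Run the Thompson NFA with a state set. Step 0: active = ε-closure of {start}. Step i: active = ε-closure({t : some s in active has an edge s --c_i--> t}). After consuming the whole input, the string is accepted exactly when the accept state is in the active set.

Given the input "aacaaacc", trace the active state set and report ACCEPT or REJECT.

start: ε-closure({0}) = {0,1,2}
'a' @ 1: {3,4,6,8,10,12}
'a' @ 2: {1,5,7,9,11}  ✓accept
'c' @ 3: {}  — dead — no transitions
rest 'aaacc' ignored (set empty)
end set {} — state 1 not in

Answer: REJECT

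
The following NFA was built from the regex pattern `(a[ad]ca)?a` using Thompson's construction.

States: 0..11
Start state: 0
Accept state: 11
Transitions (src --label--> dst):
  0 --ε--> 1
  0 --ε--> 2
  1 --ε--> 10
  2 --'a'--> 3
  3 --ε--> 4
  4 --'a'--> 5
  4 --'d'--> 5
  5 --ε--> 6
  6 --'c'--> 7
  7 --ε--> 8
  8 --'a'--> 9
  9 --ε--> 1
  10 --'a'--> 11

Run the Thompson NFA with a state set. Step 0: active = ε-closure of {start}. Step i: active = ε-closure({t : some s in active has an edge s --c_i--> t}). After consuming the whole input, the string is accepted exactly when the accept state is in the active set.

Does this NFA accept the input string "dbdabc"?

initial (ε-close {0}): {0,1,2,10}
'd' @ 1: {}  — dead — no transitions
rest 'bdabc' ignored (set empty)
end set {} — state 11 not in

Answer: REJECT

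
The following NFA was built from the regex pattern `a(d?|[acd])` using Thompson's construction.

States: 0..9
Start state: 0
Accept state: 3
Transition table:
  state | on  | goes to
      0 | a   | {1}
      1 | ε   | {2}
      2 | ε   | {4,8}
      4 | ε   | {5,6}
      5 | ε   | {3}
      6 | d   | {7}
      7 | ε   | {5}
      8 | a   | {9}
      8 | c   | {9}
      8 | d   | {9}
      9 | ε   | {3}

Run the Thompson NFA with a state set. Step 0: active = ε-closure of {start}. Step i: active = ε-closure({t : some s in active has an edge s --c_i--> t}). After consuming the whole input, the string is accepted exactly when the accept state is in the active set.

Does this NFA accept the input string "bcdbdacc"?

S₀ = ε-closure({0}) = {0}
'b' @ 1: {}  — state set empty
rest 'cdbdacc' ignored (set empty)
after full input: {}  (accept=3 not in)

Answer: REJECT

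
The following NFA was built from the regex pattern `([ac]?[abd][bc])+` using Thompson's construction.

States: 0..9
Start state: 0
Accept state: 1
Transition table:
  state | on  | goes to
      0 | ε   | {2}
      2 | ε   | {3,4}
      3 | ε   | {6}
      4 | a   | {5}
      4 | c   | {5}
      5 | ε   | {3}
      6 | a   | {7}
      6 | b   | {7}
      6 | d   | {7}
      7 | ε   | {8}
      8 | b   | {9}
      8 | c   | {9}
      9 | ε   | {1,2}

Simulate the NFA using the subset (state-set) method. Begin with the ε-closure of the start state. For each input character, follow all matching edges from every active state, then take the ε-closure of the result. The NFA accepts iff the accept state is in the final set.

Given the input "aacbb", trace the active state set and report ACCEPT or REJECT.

start: ε-closure({0}) = {0,2,3,4,6}
'a' @ 1: {3,5,6,7,8}
'a' @ 2: {7,8}
'c' @ 3: {1,2,3,4,6,9}  (accept∈set)
'b' @ 4: {7,8}
'b' @ 5: {1,2,3,4,6,9}  (accept∈set)
end set {1,2,3,4,6,9} — state 1 in

Answer: ACCEPT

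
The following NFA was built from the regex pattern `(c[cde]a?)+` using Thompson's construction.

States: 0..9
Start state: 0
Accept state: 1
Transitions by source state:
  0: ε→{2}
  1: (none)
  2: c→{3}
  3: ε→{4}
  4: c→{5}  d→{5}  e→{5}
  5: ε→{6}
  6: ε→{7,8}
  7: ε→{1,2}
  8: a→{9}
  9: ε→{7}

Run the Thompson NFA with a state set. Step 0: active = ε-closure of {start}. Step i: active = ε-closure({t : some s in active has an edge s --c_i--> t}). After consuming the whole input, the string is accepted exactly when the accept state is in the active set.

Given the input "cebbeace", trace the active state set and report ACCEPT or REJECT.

initial (ε-close {0}): {0,2}
'c' @ 1: {3,4}
'e' @ 2: {1,2,5,6,7,8}  ✓accept
'b' @ 3: {}  — state set empty
rest 'beace' ignored (set empty)
end set {} — state 1 not in

Answer: REJECT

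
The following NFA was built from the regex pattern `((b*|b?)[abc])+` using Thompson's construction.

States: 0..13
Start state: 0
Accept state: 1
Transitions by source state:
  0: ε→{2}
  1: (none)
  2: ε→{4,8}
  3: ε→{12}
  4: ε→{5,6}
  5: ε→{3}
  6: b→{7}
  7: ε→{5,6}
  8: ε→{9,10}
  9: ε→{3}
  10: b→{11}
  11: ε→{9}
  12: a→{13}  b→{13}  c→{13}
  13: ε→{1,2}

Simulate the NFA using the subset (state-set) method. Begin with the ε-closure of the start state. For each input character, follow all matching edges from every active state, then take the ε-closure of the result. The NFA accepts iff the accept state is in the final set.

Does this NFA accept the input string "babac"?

Answer: ACCEPT

Derivation:
start: ε-closure({0}) = {0,2,3,4,5,6,8,9,10,12}
'b' @ 1: {1,2,3,4,5,6,7,8,9,10,11,12,13}  ✓accept
'a' @ 2: {1,2,3,4,5,6,8,9,10,12,13}  ✓accept
'b' @ 3: {1,2,3,4,5,6,7,8,9,10,11,12,13}  ✓accept
'a' @ 4: {1,2,3,4,5,6,8,9,10,12,13}  ✓accept
'c' @ 5: {1,2,3,4,5,6,8,9,10,12,13}  ✓accept
end set {1,2,3,4,5,6,8,9,10,12,13} — state 1 in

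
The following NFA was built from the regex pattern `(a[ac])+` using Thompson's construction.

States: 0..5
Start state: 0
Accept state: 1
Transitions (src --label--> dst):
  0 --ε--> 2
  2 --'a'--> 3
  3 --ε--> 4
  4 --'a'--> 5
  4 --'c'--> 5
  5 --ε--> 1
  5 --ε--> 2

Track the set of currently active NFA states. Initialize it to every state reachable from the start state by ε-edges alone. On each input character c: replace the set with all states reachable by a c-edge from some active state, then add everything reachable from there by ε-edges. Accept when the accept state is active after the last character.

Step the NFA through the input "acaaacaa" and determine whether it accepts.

initial (ε-close {0}): {0,2}
'a' @ 1: {3,4}
'c' @ 2: {1,2,5}  (accept∈set)
'a' @ 3: {3,4}
'a' @ 4: {1,2,5}  (accept∈set)
'a' @ 5: {3,4}
'c' @ 6: {1,2,5}  (accept∈set)
'a' @ 7: {3,4}
'a' @ 8: {1,2,5}  (accept∈set)
after full input: {1,2,5}  (accept=1 in)

Answer: ACCEPT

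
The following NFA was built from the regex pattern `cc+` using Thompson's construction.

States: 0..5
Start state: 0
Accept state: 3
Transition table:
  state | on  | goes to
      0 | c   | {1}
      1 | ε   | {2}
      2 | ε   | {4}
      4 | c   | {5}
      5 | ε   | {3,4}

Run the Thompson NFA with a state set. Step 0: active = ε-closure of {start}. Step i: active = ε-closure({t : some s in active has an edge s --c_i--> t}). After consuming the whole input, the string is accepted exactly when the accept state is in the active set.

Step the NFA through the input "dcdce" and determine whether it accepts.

start: ε-closure({0}) = {0}
'd' @ 1: {}  — dead — no transitions
rest 'cdce' ignored (set empty)
end set {} — state 3 not in

Answer: REJECT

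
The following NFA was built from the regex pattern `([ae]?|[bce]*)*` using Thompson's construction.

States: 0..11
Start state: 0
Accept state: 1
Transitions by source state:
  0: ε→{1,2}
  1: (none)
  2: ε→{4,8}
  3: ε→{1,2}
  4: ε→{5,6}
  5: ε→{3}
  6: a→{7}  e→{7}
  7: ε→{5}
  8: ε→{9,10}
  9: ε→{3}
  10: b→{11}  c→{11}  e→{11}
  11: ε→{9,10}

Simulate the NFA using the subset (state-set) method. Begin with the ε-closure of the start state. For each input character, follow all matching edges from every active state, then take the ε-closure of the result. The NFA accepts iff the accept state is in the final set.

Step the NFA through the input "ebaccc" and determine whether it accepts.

Answer: ACCEPT

Steps:
S₀ = ε-closure({0}) = {0,1,2,3,4,5,6,8,9,10}
'e' @ 1: {1,2,3,4,5,6,7,8,9,10,11}  ✓accept
'b' @ 2: {1,2,3,4,5,6,8,9,10,11}  ✓accept
'a' @ 3: {1,2,3,4,5,6,7,8,9,10}  ✓accept
'c' @ 4: {1,2,3,4,5,6,8,9,10,11}  ✓accept
'c' @ 5: {1,2,3,4,5,6,8,9,10,11}  ✓accept
'c' @ 6: {1,2,3,4,5,6,8,9,10,11}  ✓accept
after full input: {1,2,3,4,5,6,8,9,10,11}  (accept=1 in)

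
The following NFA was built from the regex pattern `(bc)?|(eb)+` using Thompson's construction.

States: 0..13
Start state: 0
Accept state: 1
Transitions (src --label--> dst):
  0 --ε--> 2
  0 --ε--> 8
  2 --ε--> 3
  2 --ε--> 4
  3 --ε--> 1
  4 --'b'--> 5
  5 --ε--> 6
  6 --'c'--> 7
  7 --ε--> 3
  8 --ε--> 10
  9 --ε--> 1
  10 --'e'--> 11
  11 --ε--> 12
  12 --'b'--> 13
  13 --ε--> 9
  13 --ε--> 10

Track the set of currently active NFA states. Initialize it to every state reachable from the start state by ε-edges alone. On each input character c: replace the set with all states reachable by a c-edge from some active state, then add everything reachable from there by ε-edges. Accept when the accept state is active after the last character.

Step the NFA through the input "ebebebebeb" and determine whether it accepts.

Answer: ACCEPT

Derivation:
S₀ = ε-closure({0}) = {0,1,2,3,4,8,10}
'e' @ 1: {11,12}
'b' @ 2: {1,9,10,13}  (accept∈set)
'e' @ 3: {11,12}
'b' @ 4: {1,9,10,13}  (accept∈set)
'e' @ 5: {11,12}
'b' @ 6: {1,9,10,13}  (accept∈set)
'e' @ 7: {11,12}
'b' @ 8: {1,9,10,13}  (accept∈set)
'e' @ 9: {11,12}
'b' @ 10: {1,9,10,13}  (accept∈set)
after full input: {1,9,10,13}  (accept=1 in)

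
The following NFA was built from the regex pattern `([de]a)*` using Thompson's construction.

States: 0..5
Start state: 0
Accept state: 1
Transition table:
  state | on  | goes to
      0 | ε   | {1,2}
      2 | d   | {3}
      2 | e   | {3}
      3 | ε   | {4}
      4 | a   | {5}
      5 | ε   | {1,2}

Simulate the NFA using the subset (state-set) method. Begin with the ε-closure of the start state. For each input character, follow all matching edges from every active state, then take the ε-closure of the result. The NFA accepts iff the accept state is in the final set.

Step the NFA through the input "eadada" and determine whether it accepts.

Answer: ACCEPT

Derivation:
S₀ = ε-closure({0}) = {0,1,2}
'e' @ 1: {3,4}
'a' @ 2: {1,2,5}  ✓accept
'd' @ 3: {3,4}
'a' @ 4: {1,2,5}  ✓accept
'd' @ 5: {3,4}
'a' @ 6: {1,2,5}  ✓accept
after full input: {1,2,5}  (accept=1 in)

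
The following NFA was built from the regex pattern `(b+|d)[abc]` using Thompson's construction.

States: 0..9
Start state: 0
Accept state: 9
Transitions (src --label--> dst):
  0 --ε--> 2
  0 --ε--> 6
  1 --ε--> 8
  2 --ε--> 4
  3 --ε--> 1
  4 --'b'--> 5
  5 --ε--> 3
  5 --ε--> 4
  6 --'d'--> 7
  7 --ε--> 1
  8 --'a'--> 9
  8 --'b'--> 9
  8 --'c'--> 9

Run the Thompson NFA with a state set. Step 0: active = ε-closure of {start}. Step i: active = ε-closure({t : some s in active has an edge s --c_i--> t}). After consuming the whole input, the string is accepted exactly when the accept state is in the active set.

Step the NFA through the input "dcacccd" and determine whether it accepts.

Answer: REJECT

Derivation:
start: ε-closure({0}) = {0,2,4,6}
'd' @ 1: {1,7,8}
'c' @ 2: {9}  ✓accept
'a' @ 3: {}  — state set empty
rest 'cccd' ignored (set empty)
end set {} — state 9 not in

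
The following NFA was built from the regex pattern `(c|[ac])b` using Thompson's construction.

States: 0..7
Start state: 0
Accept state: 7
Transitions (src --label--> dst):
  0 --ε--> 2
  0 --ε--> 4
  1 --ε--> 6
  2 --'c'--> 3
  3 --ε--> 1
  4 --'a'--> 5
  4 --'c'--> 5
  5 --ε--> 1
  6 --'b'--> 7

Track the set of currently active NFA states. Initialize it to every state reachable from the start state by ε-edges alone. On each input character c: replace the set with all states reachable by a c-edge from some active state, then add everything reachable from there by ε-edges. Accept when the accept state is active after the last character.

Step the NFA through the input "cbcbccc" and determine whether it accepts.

Answer: REJECT

Steps:
initial (ε-close {0}): {0,2,4}
'c' @ 1: {1,3,5,6}
'b' @ 2: {7}  (accept∈set)
'c' @ 3: {}  — dead — no transitions
rest 'bccc' ignored (set empty)
after full input: {}  (accept=7 not in)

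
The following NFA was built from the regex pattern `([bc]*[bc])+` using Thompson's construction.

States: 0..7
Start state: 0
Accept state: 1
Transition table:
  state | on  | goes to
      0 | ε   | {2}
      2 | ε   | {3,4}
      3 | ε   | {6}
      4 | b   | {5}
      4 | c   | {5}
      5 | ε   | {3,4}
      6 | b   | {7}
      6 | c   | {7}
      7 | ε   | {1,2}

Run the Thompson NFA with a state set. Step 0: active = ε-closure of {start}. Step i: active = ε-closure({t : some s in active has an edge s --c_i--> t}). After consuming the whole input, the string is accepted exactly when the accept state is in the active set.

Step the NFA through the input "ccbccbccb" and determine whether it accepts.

Answer: ACCEPT

Derivation:
S₀ = ε-closure({0}) = {0,2,3,4,6}
'c' @ 1: {1,2,3,4,5,6,7}  ✓accept
'c' @ 2: {1,2,3,4,5,6,7}  ✓accept
'b' @ 3: {1,2,3,4,5,6,7}  ✓accept
'c' @ 4: {1,2,3,4,5,6,7}  ✓accept
'c' @ 5: {1,2,3,4,5,6,7}  ✓accept
'b' @ 6: {1,2,3,4,5,6,7}  ✓accept
'c' @ 7: {1,2,3,4,5,6,7}  ✓accept
'c' @ 8: {1,2,3,4,5,6,7}  ✓accept
'b' @ 9: {1,2,3,4,5,6,7}  ✓accept
end set {1,2,3,4,5,6,7} — state 1 in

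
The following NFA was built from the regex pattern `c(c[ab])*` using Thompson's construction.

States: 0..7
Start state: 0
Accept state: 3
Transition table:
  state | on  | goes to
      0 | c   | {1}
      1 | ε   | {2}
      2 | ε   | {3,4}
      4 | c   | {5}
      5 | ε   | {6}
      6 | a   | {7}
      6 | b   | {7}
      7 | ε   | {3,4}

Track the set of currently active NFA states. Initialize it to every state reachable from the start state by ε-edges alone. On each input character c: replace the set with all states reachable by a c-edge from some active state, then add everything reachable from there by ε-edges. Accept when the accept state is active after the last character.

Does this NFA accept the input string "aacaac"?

Answer: REJECT

Steps:
start: ε-closure({0}) = {0}
'a' @ 1: {}  — state set empty
rest 'acaac' ignored (set empty)
after full input: {}  (accept=3 not in)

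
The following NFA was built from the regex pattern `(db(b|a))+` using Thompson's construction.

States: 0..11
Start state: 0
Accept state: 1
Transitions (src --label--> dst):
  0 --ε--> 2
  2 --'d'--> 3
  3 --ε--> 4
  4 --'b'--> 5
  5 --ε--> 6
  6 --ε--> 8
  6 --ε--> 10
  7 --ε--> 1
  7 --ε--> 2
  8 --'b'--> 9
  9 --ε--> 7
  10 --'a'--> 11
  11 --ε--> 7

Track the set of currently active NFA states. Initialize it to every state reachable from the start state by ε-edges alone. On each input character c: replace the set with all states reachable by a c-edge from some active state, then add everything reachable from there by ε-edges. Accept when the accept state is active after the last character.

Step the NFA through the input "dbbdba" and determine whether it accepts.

Answer: ACCEPT

Derivation:
start: ε-closure({0}) = {0,2}
'd' @ 1: {3,4}
'b' @ 2: {5,6,8,10}
'b' @ 3: {1,2,7,9}  (accept∈set)
'd' @ 4: {3,4}
'b' @ 5: {5,6,8,10}
'a' @ 6: {1,2,7,11}  (accept∈set)
after full input: {1,2,7,11}  (accept=1 in)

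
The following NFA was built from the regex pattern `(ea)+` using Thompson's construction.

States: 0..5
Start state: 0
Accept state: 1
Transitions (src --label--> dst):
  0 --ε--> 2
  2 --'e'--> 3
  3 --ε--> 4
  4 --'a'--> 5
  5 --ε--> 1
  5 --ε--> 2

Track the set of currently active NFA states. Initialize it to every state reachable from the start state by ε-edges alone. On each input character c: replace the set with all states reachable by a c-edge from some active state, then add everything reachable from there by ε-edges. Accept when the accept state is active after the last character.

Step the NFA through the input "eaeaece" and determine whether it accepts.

S₀ = ε-closure({0}) = {0,2}
'e' @ 1: {3,4}
'a' @ 2: {1,2,5}  [accepting]
'e' @ 3: {3,4}
'a' @ 4: {1,2,5}  [accepting]
'e' @ 5: {3,4}
'c' @ 6: {}  — no active states
rest 'e' ignored (set empty)
final: {}; accept 1 not in set

Answer: REJECT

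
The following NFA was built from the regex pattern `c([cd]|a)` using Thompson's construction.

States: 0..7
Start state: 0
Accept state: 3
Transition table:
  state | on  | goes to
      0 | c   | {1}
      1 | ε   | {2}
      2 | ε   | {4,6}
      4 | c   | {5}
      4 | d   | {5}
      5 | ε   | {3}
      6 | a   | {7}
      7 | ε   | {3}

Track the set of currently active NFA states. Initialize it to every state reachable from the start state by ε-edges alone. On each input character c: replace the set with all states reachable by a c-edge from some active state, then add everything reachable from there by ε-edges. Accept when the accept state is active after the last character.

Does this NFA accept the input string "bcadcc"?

Answer: REJECT

Derivation:
start: ε-closure({0}) = {0}
'b' @ 1: {}  — no active states
rest 'cadcc' ignored (set empty)
end set {} — state 3 not in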